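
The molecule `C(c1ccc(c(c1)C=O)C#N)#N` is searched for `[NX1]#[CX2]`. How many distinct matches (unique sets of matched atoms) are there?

[NX1]#[CX2] is the SMARTS for a nitrile: a nitrogen triple-bonded to a two-connected carbon.
The molecule carries 2 separate instances of a nitrile (-C#N) meeting every constraint; each maps to a distinct set of atoms, giving 2 matches.

2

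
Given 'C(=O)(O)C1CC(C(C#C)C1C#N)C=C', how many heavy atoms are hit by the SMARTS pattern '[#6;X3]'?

Check the 14 heavy atoms by environment: 5× C (X4) → no; 3× C (X3) → match; 1× O (X1) → no; 1× O (X2) → no; 3× C (X2) → no; 1× N (X1) → no.
That gives 3 matching atoms.

3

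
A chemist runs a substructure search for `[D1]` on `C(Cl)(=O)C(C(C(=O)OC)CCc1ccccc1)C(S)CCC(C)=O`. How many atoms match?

7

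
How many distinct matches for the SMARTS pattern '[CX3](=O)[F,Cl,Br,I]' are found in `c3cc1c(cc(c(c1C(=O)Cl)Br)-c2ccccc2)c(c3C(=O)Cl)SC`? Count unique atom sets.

[CX3](=O)[F,Cl,Br,I] is the SMARTS for an acyl halide: a carbonyl carbon bonded to a halogen.
The molecule carries 2 separate instances of an acyl chloride (-C(=O)Cl) meeting every constraint; each maps to a distinct set of atoms, giving 2 matches.

2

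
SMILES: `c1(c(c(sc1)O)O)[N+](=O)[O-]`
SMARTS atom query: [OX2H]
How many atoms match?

2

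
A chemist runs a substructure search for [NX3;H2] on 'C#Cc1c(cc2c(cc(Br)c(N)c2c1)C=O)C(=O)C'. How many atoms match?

The query [NX3;H2] means: aliphatic N with 3 total connections, two of them H — an -NH2 nitrogen (amine or amide).
Check the 19 heavy atoms by environment: 7× c (aromatic, H0, X3) → no; 3× c (aromatic, H1, X3) → no; 1× Br (H0, X1) → no; 1× N (H2, X3) → match; 1× C (H0, X2) → no; 1× C (H1, X2) → no; 1× C (H0, X3) → no; 2× O (H0, X1) → no; 1× C (H3, X4) → no; 1× C (H1, X3) → no.
That gives 1 matching atom.

1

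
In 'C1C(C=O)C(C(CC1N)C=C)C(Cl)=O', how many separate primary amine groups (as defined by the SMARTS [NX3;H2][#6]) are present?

1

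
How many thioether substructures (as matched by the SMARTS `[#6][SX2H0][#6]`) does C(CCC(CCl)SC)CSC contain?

2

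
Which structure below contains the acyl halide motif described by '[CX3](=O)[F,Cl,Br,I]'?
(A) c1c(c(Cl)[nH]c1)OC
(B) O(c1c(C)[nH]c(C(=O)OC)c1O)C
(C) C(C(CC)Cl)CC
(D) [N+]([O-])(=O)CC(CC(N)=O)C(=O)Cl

[CX3](=O)[F,Cl,Br,I] describes a carbonyl carbon bonded to a halogen (an acyl halide).
(A) has a chloro substituent but the Cl is not on a carbonyl carbon.
(B) has a methyl-ester group (-C(=O)OCH3) but the carbonyl is bonded to -O-C, not to a halogen.
(C) has a chloro substituent but the Cl is not on a carbonyl carbon.
(D) contains an acyl chloride (-C(=O)Cl), which satisfies every atom and bond constraint.
So the answer is (D).

D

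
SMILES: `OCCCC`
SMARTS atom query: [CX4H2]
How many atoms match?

The query [CX4H2] means: sp3 carbon (X4) with exactly two hydrogens.
Check the 5 heavy atoms by environment: 3× C (H2, X4) → match; 1× C (H3, X4) → no; 1× O (H1, X2) → no.
That gives 3 matching atoms.

3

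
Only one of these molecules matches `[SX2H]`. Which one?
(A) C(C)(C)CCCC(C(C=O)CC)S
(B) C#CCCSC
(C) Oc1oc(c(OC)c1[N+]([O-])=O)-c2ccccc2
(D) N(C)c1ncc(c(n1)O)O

A

[SX2H] describes an aliphatic sulfur with two connections, one being H (a thiol).
(A) contains a thiol (-SH), which satisfies every atom and bond constraint.
(B) has a methylthio ether (-SCH3) but the sulfur has H0 (bonded to two carbons), not H1.
(C) has a hydroxyl group (-OH) but it is an -OH, not an -SH.
(D) has a hydroxyl group (-OH) but it is an -OH, not an -SH.
So the answer is (A).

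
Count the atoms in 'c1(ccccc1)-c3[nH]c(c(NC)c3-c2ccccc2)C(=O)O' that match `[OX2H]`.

1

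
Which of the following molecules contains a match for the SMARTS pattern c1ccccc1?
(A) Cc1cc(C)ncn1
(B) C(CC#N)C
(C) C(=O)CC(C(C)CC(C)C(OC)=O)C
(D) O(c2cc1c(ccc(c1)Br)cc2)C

c1ccccc1 describes six aromatic carbons in a ring (a benzene ring).
(A) has a methyl group (-CH3) but no six-membered all-carbon aromatic ring is present.
(B) has a methyl group (-CH3) but no six-membered all-carbon aromatic ring is present.
(C) has a methyl group (-CH3) but no six-membered all-carbon aromatic ring is present.
(D) contains the required atom environment, so the pattern matches.
So the answer is (D).

D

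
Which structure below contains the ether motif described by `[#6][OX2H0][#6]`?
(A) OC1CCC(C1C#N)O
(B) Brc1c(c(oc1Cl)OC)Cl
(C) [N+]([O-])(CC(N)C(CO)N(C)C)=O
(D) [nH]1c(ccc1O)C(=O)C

[#6][OX2H0][#6] describes an aliphatic oxygen bridging two carbons with no H on the oxygen (an ether).
(A) has a hydroxyl group (-OH) but the oxygen has H1, not H0 bridging two carbons.
(B) contains a methoxy ether (-OCH3), which satisfies every atom and bond constraint.
(C) has a hydroxyl group (-OH) but the oxygen has H1, not H0 bridging two carbons.
(D) has a hydroxyl group (-OH) but the oxygen has H1, not H0 bridging two carbons.
So the answer is (B).

B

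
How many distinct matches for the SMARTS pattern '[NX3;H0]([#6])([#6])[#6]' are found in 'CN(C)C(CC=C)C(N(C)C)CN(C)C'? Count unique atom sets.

3

[NX3;H0]([#6])([#6])[#6] is the SMARTS for a tertiary amine: a trivalent nitrogen with no H, bonded to three carbons.
The molecule carries 3 separate instances of a dimethylamino group (-N(CH3)2) meeting every constraint; each maps to a distinct set of atoms, giving 3 matches.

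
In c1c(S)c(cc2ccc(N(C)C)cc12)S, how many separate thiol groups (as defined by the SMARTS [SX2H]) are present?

2

[SX2H] is the SMARTS for a thiol: an aliphatic sulfur with two connections, one being H.
The molecule carries 2 separate instances of a thiol (-SH) meeting every constraint; each maps to a distinct set of atoms, giving 2 matches.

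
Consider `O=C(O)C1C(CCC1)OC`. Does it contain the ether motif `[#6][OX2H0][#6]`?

Yes

The pattern [#6][OX2H0][#6] describes an aliphatic oxygen bridging two carbons with no H on the oxygen — an ether.
The molecule carries a methoxy ether (-OCH3), whose atoms satisfy every constraint of the query, so the pattern matches.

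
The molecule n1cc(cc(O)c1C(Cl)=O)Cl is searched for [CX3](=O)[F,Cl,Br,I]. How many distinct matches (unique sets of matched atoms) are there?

1

[CX3](=O)[F,Cl,Br,I] is the SMARTS for an acyl halide: a carbonyl carbon bonded to a halogen.
Exactly one fragment in the molecule meets all constraints, giving 1 match.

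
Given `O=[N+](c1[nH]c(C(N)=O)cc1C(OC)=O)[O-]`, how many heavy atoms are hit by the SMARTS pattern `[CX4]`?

1

The query [CX4] means: C with X4: aliphatic carbon with exactly 4 total connections (bonds + H).
Check the 15 heavy atoms by environment: 1× n (aromatic, X3) → no; 4× c (aromatic, X3) → no; 2× C (X3) → no; 3× O (X1) → no; 1× N (X3) → no; 1× O (X2) → no; 1× C (X4) → match; 1× N (charge +1, X3) → no; 1× O (charge -1, X1) → no.
That gives 1 matching atom.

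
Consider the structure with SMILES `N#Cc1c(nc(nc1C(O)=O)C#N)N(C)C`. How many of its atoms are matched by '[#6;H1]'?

0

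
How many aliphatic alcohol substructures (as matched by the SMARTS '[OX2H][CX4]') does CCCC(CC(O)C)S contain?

1

[OX2H][CX4] is the SMARTS for an aliphatic alcohol: a hydroxyl oxygen bound to an sp3 (X4) carbon.
Exactly one fragment in the molecule meets all constraints, giving 1 match.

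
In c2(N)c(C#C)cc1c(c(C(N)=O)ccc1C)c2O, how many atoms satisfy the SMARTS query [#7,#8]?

Check the 18 heavy atoms by environment: 10× c (aromatic) → no; 2× O → match; 4× C → no; 2× N → match.
Summing the matching environments: 2 + 2 = 4 matching atoms.

4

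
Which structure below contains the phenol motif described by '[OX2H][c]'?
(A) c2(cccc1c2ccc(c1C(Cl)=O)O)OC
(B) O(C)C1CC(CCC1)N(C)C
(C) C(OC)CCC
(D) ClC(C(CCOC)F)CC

[OX2H][c] describes a hydroxyl oxygen attached to an aromatic carbon (a phenol).
(A) contains a hydroxyl group (-OH), which satisfies every atom and bond constraint.
(B) has a methoxy ether (-OCH3) but the oxygen has H0, not H1.
(C) has a methoxy ether (-OCH3) but the oxygen has H0, not H1.
(D) has a methoxy ether (-OCH3) but the oxygen has H0, not H1.
So the answer is (A).

A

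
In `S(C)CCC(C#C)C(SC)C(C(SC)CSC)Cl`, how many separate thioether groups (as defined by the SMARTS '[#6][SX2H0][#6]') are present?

4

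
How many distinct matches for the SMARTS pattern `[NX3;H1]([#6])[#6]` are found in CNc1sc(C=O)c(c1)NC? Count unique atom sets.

2

[NX3;H1]([#6])[#6] is the SMARTS for a secondary amine: a trivalent nitrogen with one H, bonded to two carbons.
The molecule carries 2 separate instances of an N-methylamino group (-NHCH3) meeting every constraint; each maps to a distinct set of atoms, giving 2 matches.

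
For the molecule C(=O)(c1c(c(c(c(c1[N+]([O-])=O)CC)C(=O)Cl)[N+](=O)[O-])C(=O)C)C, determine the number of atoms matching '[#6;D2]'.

1

Check the 23 heavy atoms by environment: 6× c (aromatic, D3) → no; 2× N (charge +1, D3) → no; 2× O (charge -1, D1) → no; 5× O (D1) → no; 3× C (D3) → no; 1× Cl (D1) → no; 1× C (D2) → match; 3× C (D1) → no.
That gives 1 matching atom.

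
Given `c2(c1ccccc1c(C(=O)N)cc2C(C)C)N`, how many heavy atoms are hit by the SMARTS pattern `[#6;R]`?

10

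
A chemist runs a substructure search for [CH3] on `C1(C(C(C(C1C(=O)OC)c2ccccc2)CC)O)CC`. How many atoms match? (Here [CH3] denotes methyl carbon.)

3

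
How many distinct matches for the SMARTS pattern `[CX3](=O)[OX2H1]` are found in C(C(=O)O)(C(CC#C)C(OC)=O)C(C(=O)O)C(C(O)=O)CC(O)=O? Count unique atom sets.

[CX3](=O)[OX2H1] is the SMARTS for a carboxylic acid: an sp2 carbon double-bonded to O and single-bonded to an -OH oxygen.
The molecule carries 4 separate instances of a carboxylic acid group (-C(=O)OH) meeting every constraint; each maps to a distinct set of atoms, giving 4 matches.

4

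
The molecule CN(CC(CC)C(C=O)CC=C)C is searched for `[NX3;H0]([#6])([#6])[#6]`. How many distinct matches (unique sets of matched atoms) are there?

[NX3;H0]([#6])([#6])[#6] is the SMARTS for a tertiary amine: a trivalent nitrogen with no H, bonded to three carbons.
Exactly one fragment in the molecule meets all constraints, giving 1 match.

1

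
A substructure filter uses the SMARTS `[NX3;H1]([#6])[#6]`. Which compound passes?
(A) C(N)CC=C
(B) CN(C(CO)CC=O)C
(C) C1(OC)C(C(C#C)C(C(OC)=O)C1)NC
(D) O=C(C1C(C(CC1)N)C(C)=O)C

C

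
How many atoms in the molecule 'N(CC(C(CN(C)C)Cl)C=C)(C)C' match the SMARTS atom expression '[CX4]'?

The query [CX4] means: C with X4: aliphatic carbon with exactly 4 total connections (bonds + H).
Check the 13 heavy atoms by environment: 8× C (X4) → match; 1× Cl (X1) → no; 2× N (X3) → no; 2× C (X3) → no.
That gives 8 matching atoms.

8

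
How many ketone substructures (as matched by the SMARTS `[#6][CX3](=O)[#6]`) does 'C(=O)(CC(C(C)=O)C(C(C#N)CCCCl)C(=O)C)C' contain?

3

[#6][CX3](=O)[#6] is the SMARTS for a ketone: a carbonyl carbon (no H) flanked by two carbons.
The molecule carries 3 separate instances of an acetyl/ketone group (-C(=O)CH3) meeting every constraint; each maps to a distinct set of atoms, giving 3 matches.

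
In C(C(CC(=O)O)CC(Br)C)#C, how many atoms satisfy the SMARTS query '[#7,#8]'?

2

The query [#7,#8] means: nitrogen or oxygen (comma = OR).
Check the 11 heavy atoms by environment: 8× C → no; 1× Br → no; 2× O → match.
That gives 2 matching atoms.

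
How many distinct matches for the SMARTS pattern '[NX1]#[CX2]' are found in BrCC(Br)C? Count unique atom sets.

0

[NX1]#[CX2] is the SMARTS for a nitrile: a nitrogen triple-bonded to a two-connected carbon.
No fragment in the molecule satisfies every constraint, giving 0 matches.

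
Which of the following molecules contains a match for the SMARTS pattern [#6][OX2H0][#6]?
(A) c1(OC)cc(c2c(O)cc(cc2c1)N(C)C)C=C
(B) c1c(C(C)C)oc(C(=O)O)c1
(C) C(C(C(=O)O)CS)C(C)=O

[#6][OX2H0][#6] describes an aliphatic oxygen bridging two carbons with no H on the oxygen (an ether).
(A) contains a methoxy ether (-OCH3), which satisfies every atom and bond constraint.
(B) has a carboxylic acid group (-C(=O)OH) but the -OH oxygen has H1; the =O is OX1, not OX2.
(C) has a carboxylic acid group (-C(=O)OH) but the -OH oxygen has H1; the =O is OX1, not OX2.
So the answer is (A).

A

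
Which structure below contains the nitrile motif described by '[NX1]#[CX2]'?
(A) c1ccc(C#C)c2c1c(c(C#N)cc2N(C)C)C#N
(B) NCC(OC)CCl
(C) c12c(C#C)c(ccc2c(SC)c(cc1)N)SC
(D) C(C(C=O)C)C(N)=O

[NX1]#[CX2] describes a nitrogen triple-bonded to a two-connected carbon (a nitrile).
(A) contains a nitrile (-C#N), which satisfies every atom and bond constraint.
(B) has a primary amino group (-NH2) but the nitrogen is NX3 (three connections), not NX1 triple-bonded.
(C) has a primary amino group (-NH2) but the nitrogen is NX3 (three connections), not NX1 triple-bonded.
(D) has a primary amide (-C(=O)NH2) but the nitrogen is NX3, not NX1.
So the answer is (A).

A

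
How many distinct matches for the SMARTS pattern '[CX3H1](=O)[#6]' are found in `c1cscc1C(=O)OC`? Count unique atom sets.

[CX3H1](=O)[#6] is the SMARTS for an aldehyde: an sp2 carbon with one H, double-bonded to O and single-bonded to carbon.
The molecule has a methyl-ester group (-C(=O)OCH3), but the carbonyl carbon has H0, not H1; nothing else fits, so there are 0 matches.

0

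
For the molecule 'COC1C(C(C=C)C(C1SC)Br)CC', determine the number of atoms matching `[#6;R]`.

The query [#6;R] means: carbon that is part of a ring.
Check the 14 heavy atoms by environment: 5× C (in 5-ring) → match; 1× S (acyclic) → no; 6× C (acyclic) → no; 1× O (acyclic) → no; 1× Br (acyclic) → no.
That gives 5 matching atoms.

5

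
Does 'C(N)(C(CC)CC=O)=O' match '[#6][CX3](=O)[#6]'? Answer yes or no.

The pattern [#6][CX3](=O)[#6] describes a carbonyl carbon (no H) flanked by two carbons — a ketone.
The closest candidate here is a primary amide (-C(=O)NH2), but one neighbour of the carbonyl carbon is N, not C. No other fragment satisfies the full query, so there is no match.

No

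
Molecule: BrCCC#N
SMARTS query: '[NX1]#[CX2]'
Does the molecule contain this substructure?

Yes

The pattern [NX1]#[CX2] describes a nitrogen triple-bonded to a two-connected carbon — a nitrile.
The molecule carries a nitrile (-C#N), whose atoms satisfy every constraint of the query, so the pattern matches.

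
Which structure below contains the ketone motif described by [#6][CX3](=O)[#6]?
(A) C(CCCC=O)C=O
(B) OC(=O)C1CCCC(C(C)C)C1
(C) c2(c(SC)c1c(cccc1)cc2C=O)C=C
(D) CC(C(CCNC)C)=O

[#6][CX3](=O)[#6] describes a carbonyl carbon (no H) flanked by two carbons (a ketone).
(A) has an aldehyde (-CHO) but the carbonyl carbon has H1, so it is not flanked by two carbons.
(B) has a carboxylic acid group (-C(=O)OH) but one neighbour of the carbonyl carbon is O, not C.
(C) has an aldehyde (-CHO) but the carbonyl carbon has H1, so it is not flanked by two carbons.
(D) contains an acetyl/ketone group (-C(=O)CH3), which satisfies every atom and bond constraint.
So the answer is (D).

D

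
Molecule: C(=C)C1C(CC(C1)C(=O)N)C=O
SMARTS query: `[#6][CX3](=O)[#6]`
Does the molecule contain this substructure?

No

The pattern [#6][CX3](=O)[#6] describes a carbonyl carbon (no H) flanked by two carbons — a ketone.
The closest candidate here is a primary amide (-C(=O)NH2), but one neighbour of the carbonyl carbon is N, not C. No other fragment satisfies the full query, so there is no match.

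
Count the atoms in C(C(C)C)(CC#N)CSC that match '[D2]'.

4

The query [D2] means: atom with exactly two heavy-atom neighbours.
Check the 10 heavy atoms by environment: 3× C (D2) → match; 2× C (D3) → no; 3× C (D1) → no; 1× S (D2) → match; 1× N (D1) → no.
Summing the matching environments: 3 + 1 = 4 matching atoms.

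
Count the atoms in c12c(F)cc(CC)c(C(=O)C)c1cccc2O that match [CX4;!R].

3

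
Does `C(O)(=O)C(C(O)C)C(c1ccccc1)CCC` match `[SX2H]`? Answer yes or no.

The pattern [SX2H] describes an aliphatic sulfur with two connections, one being H — a thiol.
The closest candidate here is a hydroxyl group (-OH), but it is an -OH, not an -SH. No other fragment satisfies the full query, so there is no match.

No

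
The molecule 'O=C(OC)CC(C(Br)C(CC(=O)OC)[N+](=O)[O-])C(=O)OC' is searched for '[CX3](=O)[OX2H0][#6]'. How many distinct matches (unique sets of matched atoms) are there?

[CX3](=O)[OX2H0][#6] is the SMARTS for an ester: a carbonyl carbon bonded to an oxygen that is itself bonded to carbon (no H on that O).
The molecule carries 3 separate instances of a methyl-ester group (-C(=O)OCH3) meeting every constraint; each maps to a distinct set of atoms, giving 3 matches.

3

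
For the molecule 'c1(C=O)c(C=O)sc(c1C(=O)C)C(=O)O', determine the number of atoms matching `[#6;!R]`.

Check the 15 heavy atoms by environment: 1× s (aromatic, in 5-ring) → no; 4× c (aromatic, in 5-ring) → no; 5× C (acyclic) → match; 5× O (acyclic) → no.
That gives 5 matching atoms.

5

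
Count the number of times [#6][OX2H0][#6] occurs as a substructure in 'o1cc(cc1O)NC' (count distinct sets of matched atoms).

[#6][OX2H0][#6] is the SMARTS for an ether: an aliphatic oxygen bridging two carbons with no H on the oxygen.
The molecule has a hydroxyl group (-OH), but the oxygen has H1, not H0 bridging two carbons; nothing else fits, so there are 0 matches.

0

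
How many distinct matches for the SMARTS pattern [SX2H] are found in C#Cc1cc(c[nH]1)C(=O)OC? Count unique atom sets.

0

[SX2H] is the SMARTS for a thiol: an aliphatic sulfur with two connections, one being H.
No fragment in the molecule satisfies every constraint, giving 0 matches.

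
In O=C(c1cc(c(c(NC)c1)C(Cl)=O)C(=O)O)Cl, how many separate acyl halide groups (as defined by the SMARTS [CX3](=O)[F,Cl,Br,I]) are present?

[CX3](=O)[F,Cl,Br,I] is the SMARTS for an acyl halide: a carbonyl carbon bonded to a halogen.
The molecule carries 2 separate instances of an acyl chloride (-C(=O)Cl) meeting every constraint; each maps to a distinct set of atoms, giving 2 matches.

2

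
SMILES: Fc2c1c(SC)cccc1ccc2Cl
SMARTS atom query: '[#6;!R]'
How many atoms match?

1

The query [#6;!R] means: carbon not in any ring.
Check the 14 heavy atoms by environment: 10× c (aromatic, in 6-ring) → no; 1× Cl (acyclic) → no; 1× S (acyclic) → no; 1× C (acyclic) → match; 1× F (acyclic) → no.
That gives 1 matching atom.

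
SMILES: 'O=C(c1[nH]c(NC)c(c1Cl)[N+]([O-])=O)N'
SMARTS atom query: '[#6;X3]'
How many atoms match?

The query [#6;X3] means: any carbon (aromatic or not) with three total connections.
Check the 14 heavy atoms by environment: 1× n (aromatic, X3) → no; 4× c (aromatic, X3) → match; 1× N (charge +1, X3) → no; 1× O (charge -1, X1) → no; 2× O (X1) → no; 1× C (X3) → match; 2× N (X3) → no; 1× Cl (X1) → no; 1× C (X4) → no.
Summing the matching environments: 4 + 1 = 5 matching atoms.

5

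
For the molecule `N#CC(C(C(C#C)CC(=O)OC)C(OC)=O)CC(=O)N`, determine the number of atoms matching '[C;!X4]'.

6

The query [C;!X4] means: aliphatic carbon that does not have four total connections.
Check the 20 heavy atoms by environment: 7× C (X4) → no; 3× C (X3) → match; 3× O (X1) → no; 2× O (X2) → no; 1× N (X3) → no; 3× C (X2) → match; 1× N (X1) → no.
Summing the matching environments: 3 + 3 = 6 matching atoms.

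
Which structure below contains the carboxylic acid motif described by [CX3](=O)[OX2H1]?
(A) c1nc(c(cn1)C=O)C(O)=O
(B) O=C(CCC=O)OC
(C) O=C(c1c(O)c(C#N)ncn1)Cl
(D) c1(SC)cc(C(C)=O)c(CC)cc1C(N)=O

[CX3](=O)[OX2H1] describes an sp2 carbon double-bonded to O and single-bonded to an -OH oxygen (a carboxylic acid).
(A) contains a carboxylic acid group (-C(=O)OH), which satisfies every atom and bond constraint.
(B) has a methyl-ester group (-C(=O)OCH3) but the singly-bonded O has no H (OX2H0, not OX2H1).
(C) has an acyl chloride (-C(=O)Cl) but the carbonyl is bonded to Cl, not to an -OH oxygen.
(D) has a primary amide (-C(=O)NH2) but the carbonyl is bonded to N, not to an -OH oxygen.
So the answer is (A).

A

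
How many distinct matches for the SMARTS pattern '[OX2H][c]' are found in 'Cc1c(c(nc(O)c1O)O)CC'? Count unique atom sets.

[OX2H][c] is the SMARTS for a phenol: a hydroxyl oxygen attached to an aromatic carbon.
The molecule carries 3 separate instances of a hydroxyl group (-OH) meeting every constraint; each maps to a distinct set of atoms, giving 3 matches.

3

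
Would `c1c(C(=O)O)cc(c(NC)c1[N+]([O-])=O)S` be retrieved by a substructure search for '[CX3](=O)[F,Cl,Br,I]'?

No

The pattern [CX3](=O)[F,Cl,Br,I] describes a carbonyl carbon bonded to a halogen — an acyl halide.
The closest candidate here is a carboxylic acid group (-C(=O)OH), but the carbonyl is bonded to -OH, not to a halogen. No other fragment satisfies the full query, so there is no match.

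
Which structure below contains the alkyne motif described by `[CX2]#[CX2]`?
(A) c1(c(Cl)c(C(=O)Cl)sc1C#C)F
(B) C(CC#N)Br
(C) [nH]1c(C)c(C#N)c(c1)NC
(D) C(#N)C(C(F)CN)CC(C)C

[CX2]#[CX2] describes a carbon-carbon triple bond (an alkyne).
(A) contains an ethynyl group (-C#CH), which satisfies every atom and bond constraint.
(B) has a nitrile (-C#N) but the triple bond is C#N, not C#C.
(C) has a nitrile (-C#N) but the triple bond is C#N, not C#C.
(D) has a nitrile (-C#N) but the triple bond is C#N, not C#C.
So the answer is (A).

A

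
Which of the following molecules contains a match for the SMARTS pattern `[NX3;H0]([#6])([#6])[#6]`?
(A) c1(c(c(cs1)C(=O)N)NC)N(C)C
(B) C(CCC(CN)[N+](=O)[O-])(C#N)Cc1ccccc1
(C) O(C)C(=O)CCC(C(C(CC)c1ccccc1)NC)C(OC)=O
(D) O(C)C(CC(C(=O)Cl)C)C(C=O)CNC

A

[NX3;H0]([#6])([#6])[#6] describes a trivalent nitrogen with no H, bonded to three carbons (a tertiary amine).
(A) contains a dimethylamino group (-N(CH3)2), which satisfies every atom and bond constraint.
(B) has a primary amino group (-NH2) but the nitrogen has H2, not H0 with three carbons.
(C) has an N-methylamino group (-NHCH3) but the nitrogen still has one H (H1), not H0.
(D) has an N-methylamino group (-NHCH3) but the nitrogen still has one H (H1), not H0.
So the answer is (A).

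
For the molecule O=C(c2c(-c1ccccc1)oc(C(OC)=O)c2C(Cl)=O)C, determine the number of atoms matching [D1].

Check the 21 heavy atoms by environment: 1× o (aromatic, D2) → no; 5× c (aromatic, D3) → no; 5× c (aromatic, D2) → no; 3× C (D3) → no; 3× O (D1) → match; 1× Cl (D1) → match; 2× C (D1) → match; 1× O (D2) → no.
Summing the matching environments: 3 + 1 + 2 = 6 matching atoms.

6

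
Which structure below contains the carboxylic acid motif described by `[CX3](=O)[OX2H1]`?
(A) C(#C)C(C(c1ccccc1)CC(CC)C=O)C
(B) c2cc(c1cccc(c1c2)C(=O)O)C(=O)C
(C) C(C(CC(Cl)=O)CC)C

B

[CX3](=O)[OX2H1] describes an sp2 carbon double-bonded to O and single-bonded to an -OH oxygen (a carboxylic acid).
(A) has an aldehyde (-CHO) but there is no singly-bonded oxygen on the carbonyl carbon.
(B) contains a carboxylic acid group (-C(=O)OH), which satisfies every atom and bond constraint.
(C) has an acyl chloride (-C(=O)Cl) but the carbonyl is bonded to Cl, not to an -OH oxygen.
So the answer is (B).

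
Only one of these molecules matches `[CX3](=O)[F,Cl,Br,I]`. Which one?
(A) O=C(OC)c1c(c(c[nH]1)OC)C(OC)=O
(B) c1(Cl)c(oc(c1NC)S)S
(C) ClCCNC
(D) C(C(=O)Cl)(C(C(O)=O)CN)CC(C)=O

[CX3](=O)[F,Cl,Br,I] describes a carbonyl carbon bonded to a halogen (an acyl halide).
(A) has a methyl-ester group (-C(=O)OCH3) but the carbonyl is bonded to -O-C, not to a halogen.
(B) has a chloro substituent but the Cl is not on a carbonyl carbon.
(C) has a chloro substituent but the Cl is not on a carbonyl carbon.
(D) contains an acyl chloride (-C(=O)Cl), which satisfies every atom and bond constraint.
So the answer is (D).

D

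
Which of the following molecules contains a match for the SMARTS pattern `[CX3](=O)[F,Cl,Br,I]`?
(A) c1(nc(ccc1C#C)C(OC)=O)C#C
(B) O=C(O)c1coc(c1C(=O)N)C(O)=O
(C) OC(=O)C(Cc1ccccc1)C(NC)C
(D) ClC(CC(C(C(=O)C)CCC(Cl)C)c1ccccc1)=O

[CX3](=O)[F,Cl,Br,I] describes a carbonyl carbon bonded to a halogen (an acyl halide).
(A) has a methyl-ester group (-C(=O)OCH3) but the carbonyl is bonded to -O-C, not to a halogen.
(B) has a carboxylic acid group (-C(=O)OH) but the carbonyl is bonded to -OH, not to a halogen.
(C) has a carboxylic acid group (-C(=O)OH) but the carbonyl is bonded to -OH, not to a halogen.
(D) contains an acyl chloride (-C(=O)Cl), which satisfies every atom and bond constraint.
So the answer is (D).

D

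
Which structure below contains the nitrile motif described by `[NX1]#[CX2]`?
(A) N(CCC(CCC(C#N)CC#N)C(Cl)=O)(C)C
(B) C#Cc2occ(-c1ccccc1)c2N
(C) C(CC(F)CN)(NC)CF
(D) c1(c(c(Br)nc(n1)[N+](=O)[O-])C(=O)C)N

[NX1]#[CX2] describes a nitrogen triple-bonded to a two-connected carbon (a nitrile).
(A) contains a nitrile (-C#N), which satisfies every atom and bond constraint.
(B) has a primary amino group (-NH2) but the nitrogen is NX3 (three connections), not NX1 triple-bonded.
(C) has a primary amino group (-NH2) but the nitrogen is NX3 (three connections), not NX1 triple-bonded.
(D) has a nitro group (-[N+](=O)[O-]) but there is no C#N triple bond.
So the answer is (A).

A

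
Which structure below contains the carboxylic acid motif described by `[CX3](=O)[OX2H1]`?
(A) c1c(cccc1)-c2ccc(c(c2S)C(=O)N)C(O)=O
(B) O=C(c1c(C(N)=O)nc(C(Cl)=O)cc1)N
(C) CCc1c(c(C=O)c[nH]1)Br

[CX3](=O)[OX2H1] describes an sp2 carbon double-bonded to O and single-bonded to an -OH oxygen (a carboxylic acid).
(A) contains a carboxylic acid group (-C(=O)OH), which satisfies every atom and bond constraint.
(B) has a primary amide (-C(=O)NH2) but the carbonyl is bonded to N, not to an -OH oxygen.
(C) has an aldehyde (-CHO) but there is no singly-bonded oxygen on the carbonyl carbon.
So the answer is (A).

A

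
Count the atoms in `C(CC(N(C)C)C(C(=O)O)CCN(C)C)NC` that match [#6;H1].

The query [#6;H1] means: any carbon bearing exactly one hydrogen.
Check the 17 heavy atoms by environment: 4× C (H2) → no; 2× C (H1) → match; 2× N (H0) → no; 5× C (H3) → no; 1× C (H0) → no; 1× O (H0) → no; 1× O (H1) → no; 1× N (H1) → no.
That gives 2 matching atoms.

2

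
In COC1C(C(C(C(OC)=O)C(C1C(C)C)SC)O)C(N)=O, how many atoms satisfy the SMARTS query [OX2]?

The query [OX2] means: aliphatic oxygen with two total connections — ether, hydroxyl, or ester single-bond O.
Check the 21 heavy atoms by environment: 12× C (X4) → no; 2× C (X3) → no; 2× O (X1) → no; 3× O (X2) → match; 1× N (X3) → no; 1× S (X2) → no.
That gives 3 matching atoms.

3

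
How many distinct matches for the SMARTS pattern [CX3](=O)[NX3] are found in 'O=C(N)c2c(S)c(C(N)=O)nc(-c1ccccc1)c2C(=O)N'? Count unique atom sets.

3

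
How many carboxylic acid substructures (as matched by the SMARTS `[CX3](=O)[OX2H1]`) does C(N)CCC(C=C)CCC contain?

0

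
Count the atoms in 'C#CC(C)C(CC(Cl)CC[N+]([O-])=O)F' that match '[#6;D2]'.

4

The query [#6;D2] means: any carbon bonded to exactly two heavy atoms.
Check the 14 heavy atoms by environment: 2× C (D1) → no; 3× C (D3) → no; 4× C (D2) → match; 1× Cl (D1) → no; 1× N (charge +1, D3) → no; 1× O (charge -1, D1) → no; 1× O (D1) → no; 1× F (D1) → no.
That gives 4 matching atoms.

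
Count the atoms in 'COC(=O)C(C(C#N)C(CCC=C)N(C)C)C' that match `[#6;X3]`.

3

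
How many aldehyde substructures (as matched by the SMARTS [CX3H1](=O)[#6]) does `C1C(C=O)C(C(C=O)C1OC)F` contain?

2

[CX3H1](=O)[#6] is the SMARTS for an aldehyde: an sp2 carbon with one H, double-bonded to O and single-bonded to carbon.
The molecule carries 2 separate instances of an aldehyde (-CHO) meeting every constraint; each maps to a distinct set of atoms, giving 2 matches.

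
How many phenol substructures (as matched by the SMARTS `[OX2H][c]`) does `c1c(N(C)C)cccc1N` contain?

[OX2H][c] is the SMARTS for a phenol: a hydroxyl oxygen attached to an aromatic carbon.
No fragment in the molecule satisfies every constraint, giving 0 matches.

0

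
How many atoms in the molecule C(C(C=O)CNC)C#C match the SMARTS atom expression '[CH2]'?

Check the 9 heavy atoms by environment: 2× C (H2) → match; 3× C (H1) → no; 1× O (H0) → no; 1× N (H1) → no; 1× C (H3) → no; 1× C (H0) → no.
That gives 2 matching atoms.

2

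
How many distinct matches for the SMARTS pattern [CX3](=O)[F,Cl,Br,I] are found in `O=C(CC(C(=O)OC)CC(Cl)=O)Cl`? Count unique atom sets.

2

[CX3](=O)[F,Cl,Br,I] is the SMARTS for an acyl halide: a carbonyl carbon bonded to a halogen.
The molecule carries 2 separate instances of an acyl chloride (-C(=O)Cl) meeting every constraint; each maps to a distinct set of atoms, giving 2 matches.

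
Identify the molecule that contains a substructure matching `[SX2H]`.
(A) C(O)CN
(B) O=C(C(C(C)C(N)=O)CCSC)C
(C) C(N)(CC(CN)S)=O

[SX2H] describes an aliphatic sulfur with two connections, one being H (a thiol).
(A) has a hydroxyl group (-OH) but it is an -OH, not an -SH.
(B) has a methylthio ether (-SCH3) but the sulfur has H0 (bonded to two carbons), not H1.
(C) contains a thiol (-SH), which satisfies every atom and bond constraint.
So the answer is (C).

C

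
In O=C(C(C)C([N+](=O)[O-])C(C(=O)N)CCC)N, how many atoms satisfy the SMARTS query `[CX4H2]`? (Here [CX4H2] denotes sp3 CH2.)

The query [CX4H2] means: sp3 carbon (X4) with exactly two hydrogens.
Check the 16 heavy atoms by environment: 2× C (H3, X4) → no; 3× C (H1, X4) → no; 2× C (H2, X4) → match; 2× C (H0, X3) → no; 3× O (H0, X1) → no; 2× N (H2, X3) → no; 1× N (charge +1, H0, X3) → no; 1× O (charge -1, H0, X1) → no.
That gives 2 matching atoms.

2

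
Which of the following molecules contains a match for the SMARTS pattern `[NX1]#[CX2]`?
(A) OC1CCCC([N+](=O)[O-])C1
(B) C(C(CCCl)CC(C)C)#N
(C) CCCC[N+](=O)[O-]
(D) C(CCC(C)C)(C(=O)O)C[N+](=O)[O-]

B

[NX1]#[CX2] describes a nitrogen triple-bonded to a two-connected carbon (a nitrile).
(A) has a nitro group (-[N+](=O)[O-]) but there is no C#N triple bond.
(B) contains a nitrile (-C#N), which satisfies every atom and bond constraint.
(C) has a nitro group (-[N+](=O)[O-]) but there is no C#N triple bond.
(D) has a nitro group (-[N+](=O)[O-]) but there is no C#N triple bond.
So the answer is (B).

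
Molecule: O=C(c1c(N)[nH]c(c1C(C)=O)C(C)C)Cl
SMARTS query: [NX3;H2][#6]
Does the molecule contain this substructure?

The pattern [NX3;H2][#6] describes a trivalent nitrogen with two H attached to carbon — a primary amine.
The molecule carries a primary amino group (-NH2), whose atoms satisfy every constraint of the query, so the pattern matches.

Yes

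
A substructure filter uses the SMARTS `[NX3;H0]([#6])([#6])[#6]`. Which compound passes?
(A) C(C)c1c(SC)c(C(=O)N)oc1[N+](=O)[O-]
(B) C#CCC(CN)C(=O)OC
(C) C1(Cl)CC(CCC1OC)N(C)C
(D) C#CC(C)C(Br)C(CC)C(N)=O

[NX3;H0]([#6])([#6])[#6] describes a trivalent nitrogen with no H, bonded to three carbons (a tertiary amine).
(A) has a primary amide (-C(=O)NH2) but the amide nitrogen has H2 and only one carbon neighbour.
(B) has a primary amino group (-NH2) but the nitrogen has H2, not H0 with three carbons.
(C) contains a dimethylamino group (-N(CH3)2), which satisfies every atom and bond constraint.
(D) has a primary amide (-C(=O)NH2) but the amide nitrogen has H2 and only one carbon neighbour.
So the answer is (C).

C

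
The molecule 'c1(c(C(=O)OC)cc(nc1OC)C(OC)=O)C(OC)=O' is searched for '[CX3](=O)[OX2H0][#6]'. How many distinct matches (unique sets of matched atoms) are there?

3

[CX3](=O)[OX2H0][#6] is the SMARTS for an ester: a carbonyl carbon bonded to an oxygen that is itself bonded to carbon (no H on that O).
The molecule carries 3 separate instances of a methyl-ester group (-C(=O)OCH3) meeting every constraint; each maps to a distinct set of atoms, giving 3 matches.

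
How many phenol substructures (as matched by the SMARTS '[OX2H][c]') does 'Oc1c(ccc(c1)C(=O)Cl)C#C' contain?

[OX2H][c] is the SMARTS for a phenol: a hydroxyl oxygen attached to an aromatic carbon.
Exactly one fragment in the molecule meets all constraints, giving 1 match.

1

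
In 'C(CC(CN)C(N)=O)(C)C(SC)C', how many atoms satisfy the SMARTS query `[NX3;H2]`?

2

The query [NX3;H2] means: aliphatic N with 3 total connections, two of them H — an -NH2 nitrogen (amine or amide).
Check the 13 heavy atoms by environment: 3× C (H3, X4) → no; 3× C (H1, X4) → no; 2× C (H2, X4) → no; 1× C (H0, X3) → no; 1× O (H0, X1) → no; 2× N (H2, X3) → match; 1× S (H0, X2) → no.
That gives 2 matching atoms.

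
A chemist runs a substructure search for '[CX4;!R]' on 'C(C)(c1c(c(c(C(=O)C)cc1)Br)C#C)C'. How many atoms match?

4

The query [CX4;!R] means: aliphatic carbon with four total connections, not in a ring.
Check the 15 heavy atoms by environment: 6× c (aromatic, X3, in 6-ring) → no; 4× C (X4, acyclic) → match; 1× C (X3, acyclic) → no; 1× O (X1, acyclic) → no; 1× Br (X1, acyclic) → no; 2× C (X2, acyclic) → no.
That gives 4 matching atoms.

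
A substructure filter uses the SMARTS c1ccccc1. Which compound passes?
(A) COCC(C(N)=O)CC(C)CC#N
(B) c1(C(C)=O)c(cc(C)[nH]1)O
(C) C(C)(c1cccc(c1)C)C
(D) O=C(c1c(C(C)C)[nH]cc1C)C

C

c1ccccc1 describes six aromatic carbons in a ring (a benzene ring).
(A) has a methyl group (-CH3) but no six-membered all-carbon aromatic ring is present.
(B) has a methyl group (-CH3) but no six-membered all-carbon aromatic ring is present.
(C) contains the required atom environment, so the pattern matches.
(D) has a methyl group (-CH3) but no six-membered all-carbon aromatic ring is present.
So the answer is (C).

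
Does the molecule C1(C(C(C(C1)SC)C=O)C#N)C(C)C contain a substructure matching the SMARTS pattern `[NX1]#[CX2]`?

The pattern [NX1]#[CX2] describes a nitrogen triple-bonded to a two-connected carbon — a nitrile.
The molecule carries a nitrile (-C#N), whose atoms satisfy every constraint of the query, so the pattern matches.

Yes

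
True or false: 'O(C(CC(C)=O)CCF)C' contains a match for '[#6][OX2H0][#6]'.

True

The pattern [#6][OX2H0][#6] describes an aliphatic oxygen bridging two carbons with no H on the oxygen — an ether.
The molecule carries a methoxy ether (-OCH3), whose atoms satisfy every constraint of the query, so the pattern matches.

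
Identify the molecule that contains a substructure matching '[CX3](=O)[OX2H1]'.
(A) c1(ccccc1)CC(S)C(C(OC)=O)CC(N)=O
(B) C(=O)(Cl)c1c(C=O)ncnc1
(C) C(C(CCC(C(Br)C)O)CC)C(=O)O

[CX3](=O)[OX2H1] describes an sp2 carbon double-bonded to O and single-bonded to an -OH oxygen (a carboxylic acid).
(A) has a primary amide (-C(=O)NH2) but the carbonyl is bonded to N, not to an -OH oxygen.
(B) has an aldehyde (-CHO) but there is no singly-bonded oxygen on the carbonyl carbon.
(C) contains a carboxylic acid group (-C(=O)OH), which satisfies every atom and bond constraint.
So the answer is (C).

C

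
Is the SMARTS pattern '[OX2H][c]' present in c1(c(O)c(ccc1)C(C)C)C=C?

Yes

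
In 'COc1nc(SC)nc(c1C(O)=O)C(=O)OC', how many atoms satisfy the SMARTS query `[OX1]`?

2

Check the 17 heavy atoms by environment: 2× n (aromatic, X2) → no; 4× c (aromatic, X3) → no; 1× S (X2) → no; 3× C (X4) → no; 3× O (X2) → no; 2× C (X3) → no; 2× O (X1) → match.
That gives 2 matching atoms.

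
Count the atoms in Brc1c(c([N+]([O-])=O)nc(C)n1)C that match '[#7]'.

3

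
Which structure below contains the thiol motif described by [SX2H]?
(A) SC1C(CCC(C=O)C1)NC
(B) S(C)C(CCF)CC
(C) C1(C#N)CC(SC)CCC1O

[SX2H] describes an aliphatic sulfur with two connections, one being H (a thiol).
(A) contains a thiol (-SH), which satisfies every atom and bond constraint.
(B) has a methylthio ether (-SCH3) but the sulfur has H0 (bonded to two carbons), not H1.
(C) has a methylthio ether (-SCH3) but the sulfur has H0 (bonded to two carbons), not H1.
So the answer is (A).

A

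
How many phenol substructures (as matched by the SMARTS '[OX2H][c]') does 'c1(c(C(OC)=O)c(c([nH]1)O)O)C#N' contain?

2

[OX2H][c] is the SMARTS for a phenol: a hydroxyl oxygen attached to an aromatic carbon.
The molecule carries 2 separate instances of a hydroxyl group (-OH) meeting every constraint; each maps to a distinct set of atoms, giving 2 matches.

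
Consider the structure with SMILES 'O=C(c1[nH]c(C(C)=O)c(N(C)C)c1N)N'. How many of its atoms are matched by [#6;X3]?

6

The query [#6;X3] means: any carbon (aromatic or not) with three total connections.
Check the 15 heavy atoms by environment: 1× n (aromatic, X3) → no; 4× c (aromatic, X3) → match; 2× C (X3) → match; 2× O (X1) → no; 3× C (X4) → no; 3× N (X3) → no.
Summing the matching environments: 4 + 2 = 6 matching atoms.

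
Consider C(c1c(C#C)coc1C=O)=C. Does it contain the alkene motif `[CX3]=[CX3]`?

Yes

The pattern [CX3]=[CX3] describes a non-aromatic C=C double bond between two sp2 carbons — an alkene.
The molecule carries a vinyl group (-CH=CH2), whose atoms satisfy every constraint of the query, so the pattern matches.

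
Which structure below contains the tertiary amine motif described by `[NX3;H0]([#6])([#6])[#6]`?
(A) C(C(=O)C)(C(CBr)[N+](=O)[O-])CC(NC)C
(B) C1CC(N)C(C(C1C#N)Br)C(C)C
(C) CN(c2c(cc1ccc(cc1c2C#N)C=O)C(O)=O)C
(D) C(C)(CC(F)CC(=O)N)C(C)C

C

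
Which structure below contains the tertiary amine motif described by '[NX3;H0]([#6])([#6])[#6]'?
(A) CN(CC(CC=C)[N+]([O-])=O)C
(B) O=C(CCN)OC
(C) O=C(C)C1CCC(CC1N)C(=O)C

A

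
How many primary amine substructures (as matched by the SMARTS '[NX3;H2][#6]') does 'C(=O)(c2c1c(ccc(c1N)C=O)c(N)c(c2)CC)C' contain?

2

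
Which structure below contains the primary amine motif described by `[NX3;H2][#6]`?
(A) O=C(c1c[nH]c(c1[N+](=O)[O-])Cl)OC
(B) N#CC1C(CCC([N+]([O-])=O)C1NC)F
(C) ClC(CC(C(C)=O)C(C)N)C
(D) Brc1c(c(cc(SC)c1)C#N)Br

[NX3;H2][#6] describes a trivalent nitrogen with two H attached to carbon (a primary amine).
(A) has a nitro group (-[N+](=O)[O-]) but the nitrogen is [N+] with no H, not NX3H2.
(B) has a nitro group (-[N+](=O)[O-]) but the nitrogen is [N+] with no H, not NX3H2.
(C) contains a primary amino group (-NH2), which satisfies every atom and bond constraint.
(D) has a nitrile (-C#N) but the nitrogen is NX1 (triple-bonded), not NX3 with two H.
So the answer is (C).

C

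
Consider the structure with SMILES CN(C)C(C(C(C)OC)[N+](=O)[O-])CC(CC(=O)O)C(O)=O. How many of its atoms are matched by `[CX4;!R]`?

The query [CX4;!R] means: aliphatic carbon with four total connections, not in a ring.
Check the 21 heavy atoms by environment: 10× C (X4, acyclic) → match; 1× N (X3, acyclic) → no; 3× O (X2, acyclic) → no; 1× N (charge +1, X3, acyclic) → no; 1× O (charge -1, X1, acyclic) → no; 3× O (X1, acyclic) → no; 2× C (X3, acyclic) → no.
That gives 10 matching atoms.

10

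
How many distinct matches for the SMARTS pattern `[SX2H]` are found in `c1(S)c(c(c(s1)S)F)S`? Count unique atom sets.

3

[SX2H] is the SMARTS for a thiol: an aliphatic sulfur with two connections, one being H.
The molecule carries 3 separate instances of a thiol (-SH) meeting every constraint; each maps to a distinct set of atoms, giving 3 matches.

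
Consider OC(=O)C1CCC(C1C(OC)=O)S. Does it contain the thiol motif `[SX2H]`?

The pattern [SX2H] describes an aliphatic sulfur with two connections, one being H — a thiol.
The molecule carries a thiol (-SH), whose atoms satisfy every constraint of the query, so the pattern matches.

Yes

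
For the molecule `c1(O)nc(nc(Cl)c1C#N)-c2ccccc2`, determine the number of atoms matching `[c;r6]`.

10

The query [c;r6] means: aromatic carbon that belongs to a six-membered ring.
Check the 16 heavy atoms by environment: 2× n (aromatic, in 6-ring) → no; 10× c (aromatic, in 6-ring) → match; 1× C (acyclic) → no; 1× N (acyclic) → no; 1× Cl (acyclic) → no; 1× O (acyclic) → no.
That gives 10 matching atoms.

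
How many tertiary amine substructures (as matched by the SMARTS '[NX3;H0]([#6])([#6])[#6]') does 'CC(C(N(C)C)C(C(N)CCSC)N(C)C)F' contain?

2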